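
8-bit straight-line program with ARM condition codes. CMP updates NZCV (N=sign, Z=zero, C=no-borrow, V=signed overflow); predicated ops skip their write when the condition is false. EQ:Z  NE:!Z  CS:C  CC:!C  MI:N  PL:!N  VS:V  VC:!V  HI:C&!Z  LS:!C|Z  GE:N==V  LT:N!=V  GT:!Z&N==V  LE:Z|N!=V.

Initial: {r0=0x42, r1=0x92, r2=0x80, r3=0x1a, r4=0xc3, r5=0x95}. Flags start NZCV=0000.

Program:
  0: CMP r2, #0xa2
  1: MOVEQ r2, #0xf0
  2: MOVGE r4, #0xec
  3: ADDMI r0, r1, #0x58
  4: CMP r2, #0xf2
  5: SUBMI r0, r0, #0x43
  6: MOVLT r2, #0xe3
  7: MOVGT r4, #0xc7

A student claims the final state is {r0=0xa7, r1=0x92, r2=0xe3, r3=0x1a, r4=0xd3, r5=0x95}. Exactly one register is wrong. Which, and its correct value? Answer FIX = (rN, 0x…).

FIX = (r4, 0xc3)

0: ✓ CMP  NZCV=1000
1: · MOVEQ
2: · MOVGE
3: ✓ ADDMI  r0←0xea
4: ✓ CMP  NZCV=1000
5: ✓ SUBMI  r0←0xa7
6: ✓ MOVLT  r2←0xe3
7: · MOVGT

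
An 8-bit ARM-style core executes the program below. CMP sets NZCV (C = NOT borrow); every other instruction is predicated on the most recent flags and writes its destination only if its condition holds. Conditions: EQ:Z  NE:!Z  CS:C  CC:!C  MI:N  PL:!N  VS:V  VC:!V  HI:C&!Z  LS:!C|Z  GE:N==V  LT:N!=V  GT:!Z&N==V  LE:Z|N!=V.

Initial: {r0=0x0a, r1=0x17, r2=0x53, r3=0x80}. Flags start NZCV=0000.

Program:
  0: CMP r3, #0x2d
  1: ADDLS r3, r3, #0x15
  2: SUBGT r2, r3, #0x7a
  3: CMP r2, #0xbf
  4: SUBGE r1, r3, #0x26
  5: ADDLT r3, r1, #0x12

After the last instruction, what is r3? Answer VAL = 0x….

VAL = 0x80

[0] flags=0011 → (cmp)
[1] flags=0011 LS?F → skip
[2] flags=0011 GT?F → skip
[3] flags=1001 → (cmp)
[4] flags=1001 GE?T → r1=0x5a
[5] flags=1001 LT?F → skip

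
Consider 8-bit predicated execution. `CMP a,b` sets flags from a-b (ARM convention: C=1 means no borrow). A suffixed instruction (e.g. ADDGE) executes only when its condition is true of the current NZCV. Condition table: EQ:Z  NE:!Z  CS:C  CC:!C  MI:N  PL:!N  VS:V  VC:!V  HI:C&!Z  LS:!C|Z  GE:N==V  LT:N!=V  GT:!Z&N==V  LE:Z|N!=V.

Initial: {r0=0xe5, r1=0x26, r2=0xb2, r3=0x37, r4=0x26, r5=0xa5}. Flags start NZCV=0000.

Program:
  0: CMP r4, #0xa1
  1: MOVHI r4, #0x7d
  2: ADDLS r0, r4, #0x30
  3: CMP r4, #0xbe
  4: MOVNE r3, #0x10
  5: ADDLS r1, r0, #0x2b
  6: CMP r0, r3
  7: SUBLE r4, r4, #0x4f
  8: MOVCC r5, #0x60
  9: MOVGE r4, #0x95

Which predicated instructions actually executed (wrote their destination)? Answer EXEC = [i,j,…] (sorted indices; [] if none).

EXEC = [2,4,5,9]

0: ✓ CMP  NZCV=1001
1: · MOVHI
2: ✓ ADDLS  r0←0x56
3: ✓ CMP  NZCV=0000
4: ✓ MOVNE  r3←0x10
5: ✓ ADDLS  r1←0x81
6: ✓ CMP  NZCV=0010
7: · SUBLE
8: · MOVCC
9: ✓ MOVGE  r4←0x95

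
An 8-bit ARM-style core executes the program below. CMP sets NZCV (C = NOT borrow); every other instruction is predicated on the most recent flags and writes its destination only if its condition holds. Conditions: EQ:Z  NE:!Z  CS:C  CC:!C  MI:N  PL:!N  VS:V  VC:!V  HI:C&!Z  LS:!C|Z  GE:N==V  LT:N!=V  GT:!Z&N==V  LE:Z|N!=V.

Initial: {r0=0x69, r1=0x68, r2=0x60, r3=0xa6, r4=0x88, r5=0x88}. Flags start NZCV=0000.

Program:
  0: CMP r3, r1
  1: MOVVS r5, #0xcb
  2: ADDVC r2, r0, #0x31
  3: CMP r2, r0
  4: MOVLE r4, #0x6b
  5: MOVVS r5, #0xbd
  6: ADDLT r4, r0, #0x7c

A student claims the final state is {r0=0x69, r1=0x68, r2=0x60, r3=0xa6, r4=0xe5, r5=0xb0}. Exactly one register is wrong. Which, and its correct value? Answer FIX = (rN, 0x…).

FIX = (r5, 0xcb)

0: ✓ CMP  NZCV=0011
1: ✓ MOVVS  r5←0xcb
2: · ADDVC
3: ✓ CMP  NZCV=1000
4: ✓ MOVLE  r4←0x6b
5: · MOVVS
6: ✓ ADDLT  r4←0xe5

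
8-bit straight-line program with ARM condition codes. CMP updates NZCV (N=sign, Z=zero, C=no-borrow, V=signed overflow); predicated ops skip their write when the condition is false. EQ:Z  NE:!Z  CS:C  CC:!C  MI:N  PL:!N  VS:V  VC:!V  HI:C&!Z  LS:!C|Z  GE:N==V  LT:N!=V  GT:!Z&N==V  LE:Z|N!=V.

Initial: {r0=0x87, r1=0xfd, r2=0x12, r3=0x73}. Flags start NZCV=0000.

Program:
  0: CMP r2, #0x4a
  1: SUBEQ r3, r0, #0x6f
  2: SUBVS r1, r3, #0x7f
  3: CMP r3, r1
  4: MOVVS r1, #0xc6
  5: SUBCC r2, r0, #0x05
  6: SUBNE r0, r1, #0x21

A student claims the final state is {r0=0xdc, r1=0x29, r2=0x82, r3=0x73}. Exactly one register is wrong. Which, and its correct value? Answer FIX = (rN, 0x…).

FIX = (r1, 0xfd)

0: ✓ CMP  NZCV=1000
1: · SUBEQ
2: · SUBVS
3: ✓ CMP  NZCV=0000
4: · MOVVS
5: ✓ SUBCC  r2←0x82
6: ✓ SUBNE  r0←0xdc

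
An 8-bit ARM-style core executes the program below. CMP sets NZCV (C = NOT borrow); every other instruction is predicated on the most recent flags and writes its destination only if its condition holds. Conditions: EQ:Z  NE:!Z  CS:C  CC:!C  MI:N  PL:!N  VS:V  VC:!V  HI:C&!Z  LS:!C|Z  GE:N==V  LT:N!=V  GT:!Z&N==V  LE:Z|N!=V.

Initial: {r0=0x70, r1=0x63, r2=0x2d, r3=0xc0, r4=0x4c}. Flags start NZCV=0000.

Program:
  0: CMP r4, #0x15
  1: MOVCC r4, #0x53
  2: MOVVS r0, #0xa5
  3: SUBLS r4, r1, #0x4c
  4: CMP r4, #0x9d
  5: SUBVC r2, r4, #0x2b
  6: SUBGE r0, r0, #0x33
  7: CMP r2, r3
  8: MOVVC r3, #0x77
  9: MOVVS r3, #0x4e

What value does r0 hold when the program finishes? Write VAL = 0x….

VAL = 0x3d

[0] flags=0010 → (cmp)
[1] flags=0010 CC?F → skip
[2] flags=0010 VS?F → skip
[3] flags=0010 LS?F → skip
[4] flags=1001 → (cmp)
[5] flags=1001 VC?F → skip
[6] flags=1001 GE?T → r0=0x3d
[7] flags=0000 → (cmp)
[8] flags=0000 VC?T → r3=0x77
[9] flags=0000 VS?F → skip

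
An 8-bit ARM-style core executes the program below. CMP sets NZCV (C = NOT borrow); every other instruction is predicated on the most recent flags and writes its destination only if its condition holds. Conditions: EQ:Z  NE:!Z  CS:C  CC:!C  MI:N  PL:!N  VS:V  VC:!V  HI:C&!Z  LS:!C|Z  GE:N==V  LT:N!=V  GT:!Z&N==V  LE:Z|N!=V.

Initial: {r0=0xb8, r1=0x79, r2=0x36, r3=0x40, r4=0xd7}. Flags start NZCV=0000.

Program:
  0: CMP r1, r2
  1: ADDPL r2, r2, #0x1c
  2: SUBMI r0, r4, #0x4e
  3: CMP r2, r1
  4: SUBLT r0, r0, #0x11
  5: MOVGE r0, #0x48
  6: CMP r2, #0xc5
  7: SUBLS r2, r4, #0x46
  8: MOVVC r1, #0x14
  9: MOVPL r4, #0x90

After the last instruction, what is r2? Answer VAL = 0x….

VAL = 0x91

0: ✓ CMP  NZCV=0010
1: ✓ ADDPL  r2←0x52
2: · SUBMI
3: ✓ CMP  NZCV=1000
4: ✓ SUBLT  r0←0xa7
5: · MOVGE
6: ✓ CMP  NZCV=1001
7: ✓ SUBLS  r2←0x91
8: · MOVVC
9: · MOVPL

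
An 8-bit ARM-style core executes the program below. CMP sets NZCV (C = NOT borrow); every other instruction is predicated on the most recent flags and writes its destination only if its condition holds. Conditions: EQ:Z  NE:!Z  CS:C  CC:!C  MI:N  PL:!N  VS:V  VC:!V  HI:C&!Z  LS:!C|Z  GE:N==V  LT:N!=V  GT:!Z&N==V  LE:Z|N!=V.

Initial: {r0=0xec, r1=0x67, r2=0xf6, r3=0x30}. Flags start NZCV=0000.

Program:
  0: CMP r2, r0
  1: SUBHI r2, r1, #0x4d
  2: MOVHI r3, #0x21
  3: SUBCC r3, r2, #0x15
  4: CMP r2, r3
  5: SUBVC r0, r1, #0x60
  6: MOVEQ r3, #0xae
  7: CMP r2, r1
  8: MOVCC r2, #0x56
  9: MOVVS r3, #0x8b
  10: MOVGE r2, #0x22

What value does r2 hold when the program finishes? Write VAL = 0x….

VAL = 0x56

0: ✓ CMP  NZCV=0010
1: ✓ SUBHI  r2←0x1a
2: ✓ MOVHI  r3←0x21
3: · SUBCC
4: ✓ CMP  NZCV=1000
5: ✓ SUBVC  r0←0x07
6: · MOVEQ
7: ✓ CMP  NZCV=1000
8: ✓ MOVCC  r2←0x56
9: · MOVVS
10: · MOVGE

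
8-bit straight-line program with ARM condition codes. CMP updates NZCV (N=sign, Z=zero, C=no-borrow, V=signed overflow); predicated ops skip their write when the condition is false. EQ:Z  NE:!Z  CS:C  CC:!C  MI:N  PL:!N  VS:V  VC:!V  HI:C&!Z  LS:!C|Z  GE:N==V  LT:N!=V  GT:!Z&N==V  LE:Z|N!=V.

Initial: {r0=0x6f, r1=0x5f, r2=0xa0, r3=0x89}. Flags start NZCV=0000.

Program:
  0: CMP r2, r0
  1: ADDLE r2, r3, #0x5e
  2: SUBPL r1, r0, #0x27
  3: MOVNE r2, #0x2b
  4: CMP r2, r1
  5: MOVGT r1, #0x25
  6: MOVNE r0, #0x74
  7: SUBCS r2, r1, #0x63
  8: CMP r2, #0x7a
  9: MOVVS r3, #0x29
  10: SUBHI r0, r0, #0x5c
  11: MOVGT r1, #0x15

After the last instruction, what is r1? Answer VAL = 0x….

VAL = 0x48

0: ✓ CMP  NZCV=0011
1: ✓ ADDLE  r2←0xe7
2: ✓ SUBPL  r1←0x48
3: ✓ MOVNE  r2←0x2b
4: ✓ CMP  NZCV=1000
5: · MOVGT
6: ✓ MOVNE  r0←0x74
7: · SUBCS
8: ✓ CMP  NZCV=1000
9: · MOVVS
10: · SUBHI
11: · MOVGT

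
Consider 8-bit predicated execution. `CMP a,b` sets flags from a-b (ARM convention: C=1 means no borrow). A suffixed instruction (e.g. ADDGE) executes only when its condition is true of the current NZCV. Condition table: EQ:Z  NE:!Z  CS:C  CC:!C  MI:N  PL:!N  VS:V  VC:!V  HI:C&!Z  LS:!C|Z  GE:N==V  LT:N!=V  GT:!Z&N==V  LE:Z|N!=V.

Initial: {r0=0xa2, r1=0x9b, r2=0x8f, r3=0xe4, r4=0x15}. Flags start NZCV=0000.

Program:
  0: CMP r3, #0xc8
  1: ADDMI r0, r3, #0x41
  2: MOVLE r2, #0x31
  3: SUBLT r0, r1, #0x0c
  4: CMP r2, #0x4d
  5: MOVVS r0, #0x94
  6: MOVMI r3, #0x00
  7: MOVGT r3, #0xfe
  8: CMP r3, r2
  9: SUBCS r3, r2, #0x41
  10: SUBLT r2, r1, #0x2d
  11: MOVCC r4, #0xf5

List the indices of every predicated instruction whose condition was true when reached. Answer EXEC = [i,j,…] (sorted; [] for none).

EXEC = [5,9]

[0] flags=0010 → (cmp)
[1] flags=0010 MI?F → skip
[2] flags=0010 LE?F → skip
[3] flags=0010 LT?F → skip
[4] flags=0011 → (cmp)
[5] flags=0011 VS?T → r0=0x94
[6] flags=0011 MI?F → skip
[7] flags=0011 GT?F → skip
[8] flags=0010 → (cmp)
[9] flags=0010 CS?T → r3=0x4e
[10] flags=0010 LT?F → skip
[11] flags=0010 CC?F → skip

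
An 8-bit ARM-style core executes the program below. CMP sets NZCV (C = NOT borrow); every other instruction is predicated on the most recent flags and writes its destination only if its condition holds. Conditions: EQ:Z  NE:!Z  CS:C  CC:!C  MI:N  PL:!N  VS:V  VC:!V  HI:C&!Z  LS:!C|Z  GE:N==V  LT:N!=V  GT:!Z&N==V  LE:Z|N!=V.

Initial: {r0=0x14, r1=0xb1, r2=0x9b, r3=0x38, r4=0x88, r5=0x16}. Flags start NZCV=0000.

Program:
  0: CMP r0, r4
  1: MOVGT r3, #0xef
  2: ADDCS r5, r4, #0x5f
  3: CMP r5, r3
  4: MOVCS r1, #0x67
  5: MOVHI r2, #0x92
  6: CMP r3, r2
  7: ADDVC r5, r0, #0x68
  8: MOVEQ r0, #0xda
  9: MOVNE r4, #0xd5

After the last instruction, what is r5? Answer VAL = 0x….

VAL = 0x7c

0: ✓ CMP  NZCV=1001
1: ✓ MOVGT  r3←0xef
2: · ADDCS
3: ✓ CMP  NZCV=0000
4: · MOVCS
5: · MOVHI
6: ✓ CMP  NZCV=0010
7: ✓ ADDVC  r5←0x7c
8: · MOVEQ
9: ✓ MOVNE  r4←0xd5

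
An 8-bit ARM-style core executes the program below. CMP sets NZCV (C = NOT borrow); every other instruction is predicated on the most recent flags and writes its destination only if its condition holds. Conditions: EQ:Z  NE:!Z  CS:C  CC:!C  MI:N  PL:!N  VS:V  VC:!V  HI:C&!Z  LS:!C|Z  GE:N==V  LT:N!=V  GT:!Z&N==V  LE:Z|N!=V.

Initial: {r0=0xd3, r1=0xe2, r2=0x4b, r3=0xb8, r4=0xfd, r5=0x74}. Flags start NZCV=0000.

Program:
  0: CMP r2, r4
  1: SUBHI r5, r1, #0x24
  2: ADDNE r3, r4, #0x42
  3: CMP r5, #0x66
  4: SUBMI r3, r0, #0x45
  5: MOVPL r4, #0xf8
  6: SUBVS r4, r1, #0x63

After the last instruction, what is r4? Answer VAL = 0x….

0: ✓ CMP  NZCV=0000
1: · SUBHI
2: ✓ ADDNE  r3←0x3f
3: ✓ CMP  NZCV=0010
4: · SUBMI
5: ✓ MOVPL  r4←0xf8
6: · SUBVS

VAL = 0xf8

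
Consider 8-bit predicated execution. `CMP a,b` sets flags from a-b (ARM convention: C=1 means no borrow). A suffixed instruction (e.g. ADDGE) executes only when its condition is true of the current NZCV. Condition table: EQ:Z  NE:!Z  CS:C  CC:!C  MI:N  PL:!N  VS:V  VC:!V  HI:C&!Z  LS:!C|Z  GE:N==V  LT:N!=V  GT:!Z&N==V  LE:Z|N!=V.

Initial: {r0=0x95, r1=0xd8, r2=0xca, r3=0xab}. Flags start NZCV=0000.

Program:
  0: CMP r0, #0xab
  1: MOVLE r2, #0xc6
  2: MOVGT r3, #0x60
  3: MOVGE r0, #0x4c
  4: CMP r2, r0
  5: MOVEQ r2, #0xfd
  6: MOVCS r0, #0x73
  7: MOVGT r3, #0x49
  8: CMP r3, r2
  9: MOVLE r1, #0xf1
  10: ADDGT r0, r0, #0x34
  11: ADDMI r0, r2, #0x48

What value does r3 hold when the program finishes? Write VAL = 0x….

VAL = 0x49

0: ✓ CMP  NZCV=1000
1: ✓ MOVLE  r2←0xc6
2: · MOVGT
3: · MOVGE
4: ✓ CMP  NZCV=0010
5: · MOVEQ
6: ✓ MOVCS  r0←0x73
7: ✓ MOVGT  r3←0x49
8: ✓ CMP  NZCV=1001
9: · MOVLE
10: ✓ ADDGT  r0←0xa7
11: ✓ ADDMI  r0←0x0e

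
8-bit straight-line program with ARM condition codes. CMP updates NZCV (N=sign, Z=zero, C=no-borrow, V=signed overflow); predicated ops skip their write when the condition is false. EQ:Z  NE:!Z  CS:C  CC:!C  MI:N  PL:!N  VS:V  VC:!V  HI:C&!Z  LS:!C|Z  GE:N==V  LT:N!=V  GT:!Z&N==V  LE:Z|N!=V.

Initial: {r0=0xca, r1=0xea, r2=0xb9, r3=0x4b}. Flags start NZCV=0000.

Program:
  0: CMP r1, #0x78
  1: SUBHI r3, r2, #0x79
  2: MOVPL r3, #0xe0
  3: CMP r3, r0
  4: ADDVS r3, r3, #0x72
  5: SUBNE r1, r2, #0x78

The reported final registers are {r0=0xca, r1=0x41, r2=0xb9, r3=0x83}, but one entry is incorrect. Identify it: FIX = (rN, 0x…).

FIX = (r3, 0xe0)

[0] flags=0011 → (cmp)
[1] flags=0011 HI?T → r3=0x40
[2] flags=0011 PL?T → r3=0xe0
[3] flags=0010 → (cmp)
[4] flags=0010 VS?F → skip
[5] flags=0010 NE?T → r1=0x41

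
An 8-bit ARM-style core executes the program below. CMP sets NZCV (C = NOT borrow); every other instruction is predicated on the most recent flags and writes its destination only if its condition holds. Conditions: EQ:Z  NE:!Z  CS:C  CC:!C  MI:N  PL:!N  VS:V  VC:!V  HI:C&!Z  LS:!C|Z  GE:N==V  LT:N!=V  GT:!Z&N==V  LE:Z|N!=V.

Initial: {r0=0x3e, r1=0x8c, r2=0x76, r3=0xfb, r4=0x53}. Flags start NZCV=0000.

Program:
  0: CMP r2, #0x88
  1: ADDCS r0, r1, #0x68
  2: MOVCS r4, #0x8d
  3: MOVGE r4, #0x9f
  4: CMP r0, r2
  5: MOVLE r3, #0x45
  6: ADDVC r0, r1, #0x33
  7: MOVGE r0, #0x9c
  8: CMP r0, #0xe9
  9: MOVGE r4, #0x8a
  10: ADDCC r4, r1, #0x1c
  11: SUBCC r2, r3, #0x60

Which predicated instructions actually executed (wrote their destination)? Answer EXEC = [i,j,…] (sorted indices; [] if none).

EXEC = [3,5,6,10,11]

0: ✓ CMP  NZCV=1001
1: · ADDCS
2: · MOVCS
3: ✓ MOVGE  r4←0x9f
4: ✓ CMP  NZCV=1000
5: ✓ MOVLE  r3←0x45
6: ✓ ADDVC  r0←0xbf
7: · MOVGE
8: ✓ CMP  NZCV=1000
9: · MOVGE
10: ✓ ADDCC  r4←0xa8
11: ✓ SUBCC  r2←0xe5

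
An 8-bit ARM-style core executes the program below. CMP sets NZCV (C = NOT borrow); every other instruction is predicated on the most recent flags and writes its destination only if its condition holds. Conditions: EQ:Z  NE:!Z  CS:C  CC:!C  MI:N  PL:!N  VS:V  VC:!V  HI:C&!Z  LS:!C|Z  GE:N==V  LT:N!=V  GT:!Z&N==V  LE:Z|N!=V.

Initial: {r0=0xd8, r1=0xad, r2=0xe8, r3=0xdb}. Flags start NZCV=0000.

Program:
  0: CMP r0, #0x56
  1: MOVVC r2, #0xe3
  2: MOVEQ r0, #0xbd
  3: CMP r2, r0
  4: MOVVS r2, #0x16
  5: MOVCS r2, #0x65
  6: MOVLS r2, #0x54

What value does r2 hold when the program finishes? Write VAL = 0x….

[0] flags=1010 → (cmp)
[1] flags=1010 VC?T → r2=0xe3
[2] flags=1010 EQ?F → skip
[3] flags=0010 → (cmp)
[4] flags=0010 VS?F → skip
[5] flags=0010 CS?T → r2=0x65
[6] flags=0010 LS?F → skip

VAL = 0x65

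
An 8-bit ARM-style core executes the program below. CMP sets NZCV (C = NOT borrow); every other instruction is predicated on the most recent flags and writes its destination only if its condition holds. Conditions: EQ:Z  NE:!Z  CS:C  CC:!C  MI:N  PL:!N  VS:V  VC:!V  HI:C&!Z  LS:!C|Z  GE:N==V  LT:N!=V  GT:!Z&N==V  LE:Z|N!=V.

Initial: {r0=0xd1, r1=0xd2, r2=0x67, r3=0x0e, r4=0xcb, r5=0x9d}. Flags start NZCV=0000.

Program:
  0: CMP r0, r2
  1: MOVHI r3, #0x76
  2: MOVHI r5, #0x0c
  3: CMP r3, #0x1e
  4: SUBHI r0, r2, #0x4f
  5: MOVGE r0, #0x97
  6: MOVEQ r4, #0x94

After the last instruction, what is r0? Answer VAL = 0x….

VAL = 0x97

[0] flags=0011 → (cmp)
[1] flags=0011 HI?T → r3=0x76
[2] flags=0011 HI?T → r5=0x0c
[3] flags=0010 → (cmp)
[4] flags=0010 HI?T → r0=0x18
[5] flags=0010 GE?T → r0=0x97
[6] flags=0010 EQ?F → skip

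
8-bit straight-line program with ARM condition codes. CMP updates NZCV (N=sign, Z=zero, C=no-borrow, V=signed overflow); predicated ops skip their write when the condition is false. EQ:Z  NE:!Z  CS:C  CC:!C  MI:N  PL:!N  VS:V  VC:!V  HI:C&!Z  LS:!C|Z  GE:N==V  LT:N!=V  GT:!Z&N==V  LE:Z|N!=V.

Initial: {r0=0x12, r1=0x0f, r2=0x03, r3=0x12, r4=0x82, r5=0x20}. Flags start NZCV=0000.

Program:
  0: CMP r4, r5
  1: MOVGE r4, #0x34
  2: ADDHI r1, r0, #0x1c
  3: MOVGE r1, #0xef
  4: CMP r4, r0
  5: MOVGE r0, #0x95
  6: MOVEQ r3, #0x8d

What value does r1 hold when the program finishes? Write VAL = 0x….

[0] flags=0011 → (cmp)
[1] flags=0011 GE?F → skip
[2] flags=0011 HI?T → r1=0x2e
[3] flags=0011 GE?F → skip
[4] flags=0011 → (cmp)
[5] flags=0011 GE?F → skip
[6] flags=0011 EQ?F → skip

VAL = 0x2e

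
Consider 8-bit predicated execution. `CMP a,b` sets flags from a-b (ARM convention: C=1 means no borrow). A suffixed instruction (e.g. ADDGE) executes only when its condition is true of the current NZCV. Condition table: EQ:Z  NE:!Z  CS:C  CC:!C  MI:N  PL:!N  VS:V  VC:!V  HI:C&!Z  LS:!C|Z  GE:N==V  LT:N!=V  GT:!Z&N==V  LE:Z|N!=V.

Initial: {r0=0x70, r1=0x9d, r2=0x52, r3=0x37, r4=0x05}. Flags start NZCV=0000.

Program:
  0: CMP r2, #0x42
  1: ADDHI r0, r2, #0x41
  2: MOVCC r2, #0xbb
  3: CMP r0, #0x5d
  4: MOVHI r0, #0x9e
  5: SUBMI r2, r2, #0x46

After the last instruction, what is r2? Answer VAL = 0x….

0: ✓ CMP  NZCV=0010
1: ✓ ADDHI  r0←0x93
2: · MOVCC
3: ✓ CMP  NZCV=0011
4: ✓ MOVHI  r0←0x9e
5: · SUBMI

VAL = 0x52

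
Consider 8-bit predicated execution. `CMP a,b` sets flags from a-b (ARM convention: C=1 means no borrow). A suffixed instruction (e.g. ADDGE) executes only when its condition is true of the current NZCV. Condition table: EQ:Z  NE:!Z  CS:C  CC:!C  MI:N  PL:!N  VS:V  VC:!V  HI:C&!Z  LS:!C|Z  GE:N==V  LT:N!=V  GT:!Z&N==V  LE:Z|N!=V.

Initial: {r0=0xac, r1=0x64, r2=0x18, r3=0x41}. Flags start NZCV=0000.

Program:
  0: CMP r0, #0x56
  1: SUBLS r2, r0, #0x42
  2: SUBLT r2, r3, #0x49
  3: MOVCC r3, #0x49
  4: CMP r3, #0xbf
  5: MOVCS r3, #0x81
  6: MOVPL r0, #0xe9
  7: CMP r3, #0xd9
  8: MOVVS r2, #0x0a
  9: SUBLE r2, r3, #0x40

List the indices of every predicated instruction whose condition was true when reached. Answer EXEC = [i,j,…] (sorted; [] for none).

[0] flags=0011 → (cmp)
[1] flags=0011 LS?F → skip
[2] flags=0011 LT?T → r2=0xf8
[3] flags=0011 CC?F → skip
[4] flags=1001 → (cmp)
[5] flags=1001 CS?F → skip
[6] flags=1001 PL?F → skip
[7] flags=0000 → (cmp)
[8] flags=0000 VS?F → skip
[9] flags=0000 LE?F → skip

EXEC = [2]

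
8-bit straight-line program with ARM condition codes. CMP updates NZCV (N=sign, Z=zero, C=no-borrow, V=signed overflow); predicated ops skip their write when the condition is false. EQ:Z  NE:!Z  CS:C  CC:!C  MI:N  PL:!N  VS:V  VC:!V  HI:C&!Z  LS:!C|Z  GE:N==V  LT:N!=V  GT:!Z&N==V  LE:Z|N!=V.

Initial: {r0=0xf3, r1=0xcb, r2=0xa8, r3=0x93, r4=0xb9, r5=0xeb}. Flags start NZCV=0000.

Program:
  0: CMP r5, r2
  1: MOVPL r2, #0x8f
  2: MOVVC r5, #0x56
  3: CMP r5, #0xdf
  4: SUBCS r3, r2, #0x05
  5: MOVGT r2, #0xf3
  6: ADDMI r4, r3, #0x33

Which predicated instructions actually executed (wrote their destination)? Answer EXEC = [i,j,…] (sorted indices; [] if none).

[0] flags=0010 → (cmp)
[1] flags=0010 PL?T → r2=0x8f
[2] flags=0010 VC?T → r5=0x56
[3] flags=0000 → (cmp)
[4] flags=0000 CS?F → skip
[5] flags=0000 GT?T → r2=0xf3
[6] flags=0000 MI?F → skip

EXEC = [1,2,5]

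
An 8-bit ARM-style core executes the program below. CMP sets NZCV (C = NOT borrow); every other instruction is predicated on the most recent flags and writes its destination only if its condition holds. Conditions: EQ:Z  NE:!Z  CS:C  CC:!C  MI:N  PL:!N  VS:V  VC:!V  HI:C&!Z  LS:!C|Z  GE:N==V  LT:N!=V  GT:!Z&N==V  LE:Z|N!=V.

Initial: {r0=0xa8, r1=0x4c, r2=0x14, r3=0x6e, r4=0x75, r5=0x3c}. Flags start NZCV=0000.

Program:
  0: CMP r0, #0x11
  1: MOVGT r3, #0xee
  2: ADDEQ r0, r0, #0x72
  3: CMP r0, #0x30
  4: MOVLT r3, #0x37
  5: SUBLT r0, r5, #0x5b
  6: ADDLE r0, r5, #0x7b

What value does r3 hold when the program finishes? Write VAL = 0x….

VAL = 0x37

[0] flags=1010 → (cmp)
[1] flags=1010 GT?F → skip
[2] flags=1010 EQ?F → skip
[3] flags=0011 → (cmp)
[4] flags=0011 LT?T → r3=0x37
[5] flags=0011 LT?T → r0=0xe1
[6] flags=0011 LE?T → r0=0xb7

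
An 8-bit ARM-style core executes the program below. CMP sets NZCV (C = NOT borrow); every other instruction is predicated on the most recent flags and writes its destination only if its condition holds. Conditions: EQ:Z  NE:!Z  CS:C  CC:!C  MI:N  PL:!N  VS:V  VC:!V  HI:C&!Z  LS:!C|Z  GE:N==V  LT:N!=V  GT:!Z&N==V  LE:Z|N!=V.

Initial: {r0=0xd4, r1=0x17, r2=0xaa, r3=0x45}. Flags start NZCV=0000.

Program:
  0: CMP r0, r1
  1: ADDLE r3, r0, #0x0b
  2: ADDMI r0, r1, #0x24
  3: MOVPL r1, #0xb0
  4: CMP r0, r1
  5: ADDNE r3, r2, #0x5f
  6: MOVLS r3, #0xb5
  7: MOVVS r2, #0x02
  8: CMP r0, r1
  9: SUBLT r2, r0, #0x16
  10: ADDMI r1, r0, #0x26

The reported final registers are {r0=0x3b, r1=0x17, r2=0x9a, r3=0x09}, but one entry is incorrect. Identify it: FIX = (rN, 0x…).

[0] flags=1010 → (cmp)
[1] flags=1010 LE?T → r3=0xdf
[2] flags=1010 MI?T → r0=0x3b
[3] flags=1010 PL?F → skip
[4] flags=0010 → (cmp)
[5] flags=0010 NE?T → r3=0x09
[6] flags=0010 LS?F → skip
[7] flags=0010 VS?F → skip
[8] flags=0010 → (cmp)
[9] flags=0010 LT?F → skip
[10] flags=0010 MI?F → skip

FIX = (r2, 0xaa)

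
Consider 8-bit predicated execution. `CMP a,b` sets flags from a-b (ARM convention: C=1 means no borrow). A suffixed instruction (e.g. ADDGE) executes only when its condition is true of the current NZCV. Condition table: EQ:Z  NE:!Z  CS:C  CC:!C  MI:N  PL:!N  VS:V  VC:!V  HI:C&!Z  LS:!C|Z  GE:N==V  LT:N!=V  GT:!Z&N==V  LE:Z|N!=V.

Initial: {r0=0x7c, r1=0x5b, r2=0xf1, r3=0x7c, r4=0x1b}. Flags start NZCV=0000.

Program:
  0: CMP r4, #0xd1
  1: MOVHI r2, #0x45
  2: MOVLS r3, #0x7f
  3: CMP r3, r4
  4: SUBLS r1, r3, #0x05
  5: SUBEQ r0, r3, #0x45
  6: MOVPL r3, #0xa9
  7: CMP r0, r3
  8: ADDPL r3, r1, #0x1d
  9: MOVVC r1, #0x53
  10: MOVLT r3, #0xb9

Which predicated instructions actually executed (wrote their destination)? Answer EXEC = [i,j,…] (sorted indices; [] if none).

0: ✓ CMP  NZCV=0000
1: · MOVHI
2: ✓ MOVLS  r3←0x7f
3: ✓ CMP  NZCV=0010
4: · SUBLS
5: · SUBEQ
6: ✓ MOVPL  r3←0xa9
7: ✓ CMP  NZCV=1001
8: · ADDPL
9: · MOVVC
10: · MOVLT

EXEC = [2,6]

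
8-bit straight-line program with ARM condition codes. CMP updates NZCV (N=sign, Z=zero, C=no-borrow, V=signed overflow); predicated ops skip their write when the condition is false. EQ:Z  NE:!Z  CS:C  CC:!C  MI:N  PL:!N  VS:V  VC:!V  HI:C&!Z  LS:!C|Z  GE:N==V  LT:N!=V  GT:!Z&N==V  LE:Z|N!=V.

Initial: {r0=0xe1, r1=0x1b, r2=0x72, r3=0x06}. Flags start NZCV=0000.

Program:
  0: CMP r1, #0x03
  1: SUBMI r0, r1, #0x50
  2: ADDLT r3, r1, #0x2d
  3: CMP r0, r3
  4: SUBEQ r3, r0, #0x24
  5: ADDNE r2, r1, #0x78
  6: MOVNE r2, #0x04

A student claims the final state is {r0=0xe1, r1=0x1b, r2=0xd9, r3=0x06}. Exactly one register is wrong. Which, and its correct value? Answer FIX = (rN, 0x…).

FIX = (r2, 0x04)

[0] flags=0010 → (cmp)
[1] flags=0010 MI?F → skip
[2] flags=0010 LT?F → skip
[3] flags=1010 → (cmp)
[4] flags=1010 EQ?F → skip
[5] flags=1010 NE?T → r2=0x93
[6] flags=1010 NE?T → r2=0x04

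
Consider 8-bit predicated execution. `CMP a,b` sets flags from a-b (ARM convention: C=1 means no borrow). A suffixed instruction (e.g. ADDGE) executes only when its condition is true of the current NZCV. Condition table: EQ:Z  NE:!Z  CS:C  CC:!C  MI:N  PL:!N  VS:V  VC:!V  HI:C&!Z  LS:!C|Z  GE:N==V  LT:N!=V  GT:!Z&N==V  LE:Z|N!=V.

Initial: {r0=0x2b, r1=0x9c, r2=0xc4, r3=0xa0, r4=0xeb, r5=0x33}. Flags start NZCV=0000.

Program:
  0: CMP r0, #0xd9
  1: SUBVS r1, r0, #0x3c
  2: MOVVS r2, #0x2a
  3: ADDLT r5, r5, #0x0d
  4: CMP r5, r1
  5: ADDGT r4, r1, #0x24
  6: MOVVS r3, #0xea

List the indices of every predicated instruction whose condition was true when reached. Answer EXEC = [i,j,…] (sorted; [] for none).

EXEC = [5,6]

[0] flags=0000 → (cmp)
[1] flags=0000 VS?F → skip
[2] flags=0000 VS?F → skip
[3] flags=0000 LT?F → skip
[4] flags=1001 → (cmp)
[5] flags=1001 GT?T → r4=0xc0
[6] flags=1001 VS?T → r3=0xea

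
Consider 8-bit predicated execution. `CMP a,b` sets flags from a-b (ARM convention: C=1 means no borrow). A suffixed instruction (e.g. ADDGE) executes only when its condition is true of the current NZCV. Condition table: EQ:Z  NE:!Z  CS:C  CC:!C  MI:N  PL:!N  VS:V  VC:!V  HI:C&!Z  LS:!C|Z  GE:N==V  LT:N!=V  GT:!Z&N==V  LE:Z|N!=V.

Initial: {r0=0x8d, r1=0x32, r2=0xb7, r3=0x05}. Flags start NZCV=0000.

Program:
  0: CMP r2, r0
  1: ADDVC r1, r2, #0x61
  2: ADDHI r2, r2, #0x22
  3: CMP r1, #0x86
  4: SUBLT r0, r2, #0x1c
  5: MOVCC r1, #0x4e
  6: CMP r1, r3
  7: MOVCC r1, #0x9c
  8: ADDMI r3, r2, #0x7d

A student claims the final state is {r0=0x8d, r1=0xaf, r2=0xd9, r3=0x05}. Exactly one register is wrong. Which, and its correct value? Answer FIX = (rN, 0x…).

FIX = (r1, 0x4e)

0: ✓ CMP  NZCV=0010
1: ✓ ADDVC  r1←0x18
2: ✓ ADDHI  r2←0xd9
3: ✓ CMP  NZCV=1001
4: · SUBLT
5: ✓ MOVCC  r1←0x4e
6: ✓ CMP  NZCV=0010
7: · MOVCC
8: · ADDMI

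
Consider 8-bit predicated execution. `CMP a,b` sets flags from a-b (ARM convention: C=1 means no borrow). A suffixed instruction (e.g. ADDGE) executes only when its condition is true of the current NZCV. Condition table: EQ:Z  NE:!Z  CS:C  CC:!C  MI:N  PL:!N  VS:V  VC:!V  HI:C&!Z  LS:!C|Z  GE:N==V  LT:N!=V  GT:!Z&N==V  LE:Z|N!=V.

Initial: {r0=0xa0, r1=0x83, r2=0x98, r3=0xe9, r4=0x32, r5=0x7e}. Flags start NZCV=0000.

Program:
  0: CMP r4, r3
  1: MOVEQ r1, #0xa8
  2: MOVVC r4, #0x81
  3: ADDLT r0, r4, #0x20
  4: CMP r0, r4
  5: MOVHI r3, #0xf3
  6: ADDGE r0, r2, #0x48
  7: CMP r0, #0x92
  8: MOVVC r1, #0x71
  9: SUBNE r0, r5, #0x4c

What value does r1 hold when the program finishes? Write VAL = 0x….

VAL = 0x71

[0] flags=0000 → (cmp)
[1] flags=0000 EQ?F → skip
[2] flags=0000 VC?T → r4=0x81
[3] flags=0000 LT?F → skip
[4] flags=0010 → (cmp)
[5] flags=0010 HI?T → r3=0xf3
[6] flags=0010 GE?T → r0=0xe0
[7] flags=0010 → (cmp)
[8] flags=0010 VC?T → r1=0x71
[9] flags=0010 NE?T → r0=0x32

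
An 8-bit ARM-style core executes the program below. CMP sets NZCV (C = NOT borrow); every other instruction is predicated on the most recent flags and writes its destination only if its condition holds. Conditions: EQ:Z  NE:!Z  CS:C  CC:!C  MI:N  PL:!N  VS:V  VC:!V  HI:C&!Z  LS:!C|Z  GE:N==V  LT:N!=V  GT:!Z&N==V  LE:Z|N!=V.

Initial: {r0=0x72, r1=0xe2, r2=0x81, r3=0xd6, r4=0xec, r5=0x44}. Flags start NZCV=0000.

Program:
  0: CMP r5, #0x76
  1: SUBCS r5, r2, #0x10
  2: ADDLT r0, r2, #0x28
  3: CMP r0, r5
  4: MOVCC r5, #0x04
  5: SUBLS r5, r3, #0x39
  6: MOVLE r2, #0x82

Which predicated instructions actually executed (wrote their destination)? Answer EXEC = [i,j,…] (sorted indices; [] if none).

[0] flags=1000 → (cmp)
[1] flags=1000 CS?F → skip
[2] flags=1000 LT?T → r0=0xa9
[3] flags=0011 → (cmp)
[4] flags=0011 CC?F → skip
[5] flags=0011 LS?F → skip
[6] flags=0011 LE?T → r2=0x82

EXEC = [2,6]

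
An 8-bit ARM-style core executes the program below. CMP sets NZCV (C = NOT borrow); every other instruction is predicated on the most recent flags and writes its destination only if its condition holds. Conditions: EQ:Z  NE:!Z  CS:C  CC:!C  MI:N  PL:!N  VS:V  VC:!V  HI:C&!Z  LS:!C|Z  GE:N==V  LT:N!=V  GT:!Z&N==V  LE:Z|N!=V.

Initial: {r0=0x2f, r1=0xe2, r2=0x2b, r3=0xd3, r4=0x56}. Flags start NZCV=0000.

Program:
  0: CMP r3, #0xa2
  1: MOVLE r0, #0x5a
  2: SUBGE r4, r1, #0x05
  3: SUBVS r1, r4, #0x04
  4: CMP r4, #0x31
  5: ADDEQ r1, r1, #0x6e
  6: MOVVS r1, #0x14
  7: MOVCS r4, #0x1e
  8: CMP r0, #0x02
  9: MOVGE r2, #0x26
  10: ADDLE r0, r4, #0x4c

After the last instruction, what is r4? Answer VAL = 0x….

0: ✓ CMP  NZCV=0010
1: · MOVLE
2: ✓ SUBGE  r4←0xdd
3: · SUBVS
4: ✓ CMP  NZCV=1010
5: · ADDEQ
6: · MOVVS
7: ✓ MOVCS  r4←0x1e
8: ✓ CMP  NZCV=0010
9: ✓ MOVGE  r2←0x26
10: · ADDLE

VAL = 0x1e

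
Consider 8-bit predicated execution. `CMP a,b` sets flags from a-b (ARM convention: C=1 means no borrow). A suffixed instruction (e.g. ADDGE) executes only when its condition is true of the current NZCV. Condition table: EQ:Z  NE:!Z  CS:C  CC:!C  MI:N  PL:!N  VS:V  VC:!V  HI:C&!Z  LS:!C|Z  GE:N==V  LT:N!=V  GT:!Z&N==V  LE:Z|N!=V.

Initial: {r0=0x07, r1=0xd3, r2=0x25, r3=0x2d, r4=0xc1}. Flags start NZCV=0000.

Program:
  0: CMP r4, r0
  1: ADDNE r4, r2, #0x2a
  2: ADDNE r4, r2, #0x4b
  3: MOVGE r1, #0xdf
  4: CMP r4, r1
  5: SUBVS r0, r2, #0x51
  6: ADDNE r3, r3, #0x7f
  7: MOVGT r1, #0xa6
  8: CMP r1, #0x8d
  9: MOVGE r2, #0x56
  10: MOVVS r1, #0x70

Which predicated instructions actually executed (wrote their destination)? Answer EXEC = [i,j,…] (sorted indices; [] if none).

EXEC = [1,2,5,6,7,9]

[0] flags=1010 → (cmp)
[1] flags=1010 NE?T → r4=0x4f
[2] flags=1010 NE?T → r4=0x70
[3] flags=1010 GE?F → skip
[4] flags=1001 → (cmp)
[5] flags=1001 VS?T → r0=0xd4
[6] flags=1001 NE?T → r3=0xac
[7] flags=1001 GT?T → r1=0xa6
[8] flags=0010 → (cmp)
[9] flags=0010 GE?T → r2=0x56
[10] flags=0010 VS?F → skip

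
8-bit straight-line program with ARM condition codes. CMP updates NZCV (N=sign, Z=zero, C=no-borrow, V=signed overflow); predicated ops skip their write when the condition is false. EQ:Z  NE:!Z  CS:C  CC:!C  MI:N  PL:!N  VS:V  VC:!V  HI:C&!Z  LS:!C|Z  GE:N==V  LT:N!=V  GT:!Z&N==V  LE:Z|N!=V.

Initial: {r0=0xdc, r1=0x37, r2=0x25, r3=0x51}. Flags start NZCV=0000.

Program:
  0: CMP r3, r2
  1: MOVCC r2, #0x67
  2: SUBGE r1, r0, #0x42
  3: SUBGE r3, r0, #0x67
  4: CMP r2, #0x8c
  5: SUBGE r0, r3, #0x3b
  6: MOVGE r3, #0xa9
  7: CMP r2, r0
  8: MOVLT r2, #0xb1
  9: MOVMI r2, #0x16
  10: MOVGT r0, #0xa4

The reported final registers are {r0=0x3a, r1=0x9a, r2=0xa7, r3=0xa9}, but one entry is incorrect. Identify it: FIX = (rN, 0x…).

0: ✓ CMP  NZCV=0010
1: · MOVCC
2: ✓ SUBGE  r1←0x9a
3: ✓ SUBGE  r3←0x75
4: ✓ CMP  NZCV=1001
5: ✓ SUBGE  r0←0x3a
6: ✓ MOVGE  r3←0xa9
7: ✓ CMP  NZCV=1000
8: ✓ MOVLT  r2←0xb1
9: ✓ MOVMI  r2←0x16
10: · MOVGT

FIX = (r2, 0x16)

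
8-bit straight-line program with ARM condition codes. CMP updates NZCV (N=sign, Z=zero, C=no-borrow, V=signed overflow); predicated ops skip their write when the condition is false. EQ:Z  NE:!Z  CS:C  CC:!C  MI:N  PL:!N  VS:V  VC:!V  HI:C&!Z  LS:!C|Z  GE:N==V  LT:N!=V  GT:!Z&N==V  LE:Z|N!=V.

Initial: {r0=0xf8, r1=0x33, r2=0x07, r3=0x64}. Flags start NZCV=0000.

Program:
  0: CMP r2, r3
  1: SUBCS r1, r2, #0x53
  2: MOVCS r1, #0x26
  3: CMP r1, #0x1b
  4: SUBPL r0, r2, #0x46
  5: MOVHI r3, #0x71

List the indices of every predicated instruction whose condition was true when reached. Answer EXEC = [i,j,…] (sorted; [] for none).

0: ✓ CMP  NZCV=1000
1: · SUBCS
2: · MOVCS
3: ✓ CMP  NZCV=0010
4: ✓ SUBPL  r0←0xc1
5: ✓ MOVHI  r3←0x71

EXEC = [4,5]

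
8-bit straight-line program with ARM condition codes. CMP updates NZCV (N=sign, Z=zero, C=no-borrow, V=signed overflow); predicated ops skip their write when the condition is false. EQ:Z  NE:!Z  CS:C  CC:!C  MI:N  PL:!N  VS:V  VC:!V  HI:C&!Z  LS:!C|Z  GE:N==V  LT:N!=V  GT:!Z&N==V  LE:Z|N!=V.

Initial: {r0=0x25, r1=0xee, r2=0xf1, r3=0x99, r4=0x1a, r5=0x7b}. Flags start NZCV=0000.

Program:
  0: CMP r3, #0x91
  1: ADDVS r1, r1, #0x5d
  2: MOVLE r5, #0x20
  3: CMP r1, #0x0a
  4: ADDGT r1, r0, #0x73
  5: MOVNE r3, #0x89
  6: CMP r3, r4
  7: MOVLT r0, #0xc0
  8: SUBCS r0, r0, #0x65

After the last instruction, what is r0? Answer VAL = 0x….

VAL = 0x5b

[0] flags=0010 → (cmp)
[1] flags=0010 VS?F → skip
[2] flags=0010 LE?F → skip
[3] flags=1010 → (cmp)
[4] flags=1010 GT?F → skip
[5] flags=1010 NE?T → r3=0x89
[6] flags=0011 → (cmp)
[7] flags=0011 LT?T → r0=0xc0
[8] flags=0011 CS?T → r0=0x5b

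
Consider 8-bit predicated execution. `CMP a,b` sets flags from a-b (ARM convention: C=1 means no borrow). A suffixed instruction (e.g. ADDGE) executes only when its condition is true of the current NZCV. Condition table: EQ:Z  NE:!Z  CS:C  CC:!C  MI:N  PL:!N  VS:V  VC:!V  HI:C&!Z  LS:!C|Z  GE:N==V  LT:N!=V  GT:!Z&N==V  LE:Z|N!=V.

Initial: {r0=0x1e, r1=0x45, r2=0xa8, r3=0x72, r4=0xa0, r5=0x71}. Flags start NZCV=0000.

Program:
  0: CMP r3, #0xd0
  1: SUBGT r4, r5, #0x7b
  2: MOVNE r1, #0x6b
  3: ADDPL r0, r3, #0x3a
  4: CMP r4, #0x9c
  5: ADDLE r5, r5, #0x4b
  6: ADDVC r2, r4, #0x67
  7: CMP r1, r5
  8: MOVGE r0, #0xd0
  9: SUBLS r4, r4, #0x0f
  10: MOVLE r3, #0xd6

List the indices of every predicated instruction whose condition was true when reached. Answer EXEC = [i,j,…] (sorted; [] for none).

EXEC = [1,2,6,9,10]

0: ✓ CMP  NZCV=1001
1: ✓ SUBGT  r4←0xf6
2: ✓ MOVNE  r1←0x6b
3: · ADDPL
4: ✓ CMP  NZCV=0010
5: · ADDLE
6: ✓ ADDVC  r2←0x5d
7: ✓ CMP  NZCV=1000
8: · MOVGE
9: ✓ SUBLS  r4←0xe7
10: ✓ MOVLE  r3←0xd6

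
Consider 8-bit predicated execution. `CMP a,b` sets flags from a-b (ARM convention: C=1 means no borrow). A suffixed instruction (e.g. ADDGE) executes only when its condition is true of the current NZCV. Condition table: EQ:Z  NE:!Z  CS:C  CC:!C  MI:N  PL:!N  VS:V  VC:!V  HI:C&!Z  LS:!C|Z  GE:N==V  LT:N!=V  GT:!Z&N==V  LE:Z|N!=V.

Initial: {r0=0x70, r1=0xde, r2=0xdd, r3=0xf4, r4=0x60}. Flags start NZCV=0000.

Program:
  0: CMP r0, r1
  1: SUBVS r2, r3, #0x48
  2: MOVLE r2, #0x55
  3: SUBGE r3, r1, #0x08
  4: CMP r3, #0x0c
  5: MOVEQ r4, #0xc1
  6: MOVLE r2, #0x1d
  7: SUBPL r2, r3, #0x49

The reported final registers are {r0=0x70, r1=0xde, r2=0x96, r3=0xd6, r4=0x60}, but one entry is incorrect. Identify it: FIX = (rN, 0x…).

0: ✓ CMP  NZCV=1001
1: ✓ SUBVS  r2←0xac
2: · MOVLE
3: ✓ SUBGE  r3←0xd6
4: ✓ CMP  NZCV=1010
5: · MOVEQ
6: ✓ MOVLE  r2←0x1d
7: · SUBPL

FIX = (r2, 0x1d)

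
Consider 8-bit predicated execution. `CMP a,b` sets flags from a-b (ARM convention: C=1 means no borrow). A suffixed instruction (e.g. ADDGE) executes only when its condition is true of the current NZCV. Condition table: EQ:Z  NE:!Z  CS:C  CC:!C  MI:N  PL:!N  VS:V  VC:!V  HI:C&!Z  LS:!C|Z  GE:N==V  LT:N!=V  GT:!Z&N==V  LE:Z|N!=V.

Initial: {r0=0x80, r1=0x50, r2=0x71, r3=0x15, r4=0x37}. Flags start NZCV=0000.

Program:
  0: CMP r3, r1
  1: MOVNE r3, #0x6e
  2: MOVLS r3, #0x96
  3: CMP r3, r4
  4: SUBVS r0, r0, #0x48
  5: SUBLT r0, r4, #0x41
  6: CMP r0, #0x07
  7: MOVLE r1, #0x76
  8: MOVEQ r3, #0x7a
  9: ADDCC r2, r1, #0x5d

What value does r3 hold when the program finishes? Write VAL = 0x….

0: ✓ CMP  NZCV=1000
1: ✓ MOVNE  r3←0x6e
2: ✓ MOVLS  r3←0x96
3: ✓ CMP  NZCV=0011
4: ✓ SUBVS  r0←0x38
5: ✓ SUBLT  r0←0xf6
6: ✓ CMP  NZCV=1010
7: ✓ MOVLE  r1←0x76
8: · MOVEQ
9: · ADDCC

VAL = 0x96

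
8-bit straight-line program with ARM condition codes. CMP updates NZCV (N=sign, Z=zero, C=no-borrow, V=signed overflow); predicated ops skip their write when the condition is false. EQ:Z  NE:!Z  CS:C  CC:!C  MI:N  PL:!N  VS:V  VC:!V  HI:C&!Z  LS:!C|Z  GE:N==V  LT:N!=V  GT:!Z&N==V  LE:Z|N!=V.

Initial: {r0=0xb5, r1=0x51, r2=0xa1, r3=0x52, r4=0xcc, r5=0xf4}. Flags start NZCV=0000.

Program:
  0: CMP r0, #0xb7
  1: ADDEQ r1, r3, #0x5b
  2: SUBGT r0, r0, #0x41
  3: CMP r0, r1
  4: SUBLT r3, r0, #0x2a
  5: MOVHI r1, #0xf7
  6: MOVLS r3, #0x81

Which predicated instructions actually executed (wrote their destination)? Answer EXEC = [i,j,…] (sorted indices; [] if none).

EXEC = [4,5]

[0] flags=1000 → (cmp)
[1] flags=1000 EQ?F → skip
[2] flags=1000 GT?F → skip
[3] flags=0011 → (cmp)
[4] flags=0011 LT?T → r3=0x8b
[5] flags=0011 HI?T → r1=0xf7
[6] flags=0011 LS?F → skip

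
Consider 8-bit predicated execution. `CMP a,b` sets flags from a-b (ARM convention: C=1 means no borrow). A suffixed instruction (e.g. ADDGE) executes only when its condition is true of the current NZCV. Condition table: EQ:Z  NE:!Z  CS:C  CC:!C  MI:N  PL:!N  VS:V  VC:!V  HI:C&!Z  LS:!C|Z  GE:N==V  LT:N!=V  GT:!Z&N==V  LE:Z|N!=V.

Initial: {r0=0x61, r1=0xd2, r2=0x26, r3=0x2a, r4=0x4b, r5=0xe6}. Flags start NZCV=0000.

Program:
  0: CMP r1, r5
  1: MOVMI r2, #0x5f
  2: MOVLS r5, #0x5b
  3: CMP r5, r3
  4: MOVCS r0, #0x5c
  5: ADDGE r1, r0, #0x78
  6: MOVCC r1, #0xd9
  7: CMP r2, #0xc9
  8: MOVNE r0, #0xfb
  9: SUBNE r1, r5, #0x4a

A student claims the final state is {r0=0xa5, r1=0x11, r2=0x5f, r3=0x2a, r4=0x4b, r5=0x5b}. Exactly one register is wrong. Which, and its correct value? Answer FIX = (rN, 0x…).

FIX = (r0, 0xfb)

0: ✓ CMP  NZCV=1000
1: ✓ MOVMI  r2←0x5f
2: ✓ MOVLS  r5←0x5b
3: ✓ CMP  NZCV=0010
4: ✓ MOVCS  r0←0x5c
5: ✓ ADDGE  r1←0xd4
6: · MOVCC
7: ✓ CMP  NZCV=1001
8: ✓ MOVNE  r0←0xfb
9: ✓ SUBNE  r1←0x11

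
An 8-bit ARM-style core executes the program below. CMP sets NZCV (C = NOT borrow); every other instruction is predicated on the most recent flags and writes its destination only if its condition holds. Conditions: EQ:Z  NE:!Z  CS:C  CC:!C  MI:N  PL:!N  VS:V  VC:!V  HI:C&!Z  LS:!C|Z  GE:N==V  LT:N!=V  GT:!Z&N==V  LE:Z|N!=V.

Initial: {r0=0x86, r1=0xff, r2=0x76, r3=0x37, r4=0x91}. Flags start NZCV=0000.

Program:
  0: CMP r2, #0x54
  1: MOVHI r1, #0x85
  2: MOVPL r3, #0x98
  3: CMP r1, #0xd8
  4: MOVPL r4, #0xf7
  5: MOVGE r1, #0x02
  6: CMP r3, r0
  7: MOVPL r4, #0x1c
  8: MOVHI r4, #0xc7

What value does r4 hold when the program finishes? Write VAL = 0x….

VAL = 0xc7

[0] flags=0010 → (cmp)
[1] flags=0010 HI?T → r1=0x85
[2] flags=0010 PL?T → r3=0x98
[3] flags=1000 → (cmp)
[4] flags=1000 PL?F → skip
[5] flags=1000 GE?F → skip
[6] flags=0010 → (cmp)
[7] flags=0010 PL?T → r4=0x1c
[8] flags=0010 HI?T → r4=0xc7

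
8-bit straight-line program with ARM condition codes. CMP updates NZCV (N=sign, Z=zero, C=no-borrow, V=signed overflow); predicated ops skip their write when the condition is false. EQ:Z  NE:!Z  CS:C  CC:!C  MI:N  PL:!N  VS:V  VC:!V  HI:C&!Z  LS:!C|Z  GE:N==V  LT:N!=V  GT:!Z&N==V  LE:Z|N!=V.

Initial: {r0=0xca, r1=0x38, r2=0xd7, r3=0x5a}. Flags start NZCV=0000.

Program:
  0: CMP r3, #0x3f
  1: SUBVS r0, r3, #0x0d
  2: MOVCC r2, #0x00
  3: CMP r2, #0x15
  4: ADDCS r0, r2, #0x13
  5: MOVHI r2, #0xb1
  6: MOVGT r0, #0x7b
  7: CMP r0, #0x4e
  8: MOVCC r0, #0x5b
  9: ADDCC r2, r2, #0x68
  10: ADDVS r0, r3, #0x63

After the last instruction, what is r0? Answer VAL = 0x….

0: ✓ CMP  NZCV=0010
1: · SUBVS
2: · MOVCC
3: ✓ CMP  NZCV=1010
4: ✓ ADDCS  r0←0xea
5: ✓ MOVHI  r2←0xb1
6: · MOVGT
7: ✓ CMP  NZCV=1010
8: · MOVCC
9: · ADDCC
10: · ADDVS

VAL = 0xea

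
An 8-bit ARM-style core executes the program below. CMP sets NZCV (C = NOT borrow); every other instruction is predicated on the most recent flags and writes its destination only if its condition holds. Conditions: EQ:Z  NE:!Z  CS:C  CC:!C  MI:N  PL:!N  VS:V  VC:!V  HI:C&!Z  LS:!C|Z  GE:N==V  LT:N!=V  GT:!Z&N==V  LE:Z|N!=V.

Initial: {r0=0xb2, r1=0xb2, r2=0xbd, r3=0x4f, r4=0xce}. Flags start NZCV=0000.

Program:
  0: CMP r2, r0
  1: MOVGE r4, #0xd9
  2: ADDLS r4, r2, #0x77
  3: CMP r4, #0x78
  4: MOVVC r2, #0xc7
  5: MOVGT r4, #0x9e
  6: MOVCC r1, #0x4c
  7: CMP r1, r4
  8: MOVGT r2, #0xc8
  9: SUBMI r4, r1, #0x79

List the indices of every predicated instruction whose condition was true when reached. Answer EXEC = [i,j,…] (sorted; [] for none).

0: ✓ CMP  NZCV=0010
1: ✓ MOVGE  r4←0xd9
2: · ADDLS
3: ✓ CMP  NZCV=0011
4: · MOVVC
5: · MOVGT
6: · MOVCC
7: ✓ CMP  NZCV=1000
8: · MOVGT
9: ✓ SUBMI  r4←0x39

EXEC = [1,9]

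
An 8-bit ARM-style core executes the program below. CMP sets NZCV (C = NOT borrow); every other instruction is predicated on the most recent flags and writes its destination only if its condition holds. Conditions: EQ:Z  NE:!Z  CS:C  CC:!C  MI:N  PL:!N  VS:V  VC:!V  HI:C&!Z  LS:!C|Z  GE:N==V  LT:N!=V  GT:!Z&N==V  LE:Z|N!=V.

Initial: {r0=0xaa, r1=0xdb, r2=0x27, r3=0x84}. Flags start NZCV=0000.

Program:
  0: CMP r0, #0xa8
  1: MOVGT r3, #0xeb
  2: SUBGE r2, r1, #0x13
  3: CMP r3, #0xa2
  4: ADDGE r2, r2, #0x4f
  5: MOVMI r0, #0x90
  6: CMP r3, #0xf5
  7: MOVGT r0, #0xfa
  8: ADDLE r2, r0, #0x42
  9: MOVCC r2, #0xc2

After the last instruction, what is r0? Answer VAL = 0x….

0: ✓ CMP  NZCV=0010
1: ✓ MOVGT  r3←0xeb
2: ✓ SUBGE  r2←0xc8
3: ✓ CMP  NZCV=0010
4: ✓ ADDGE  r2←0x17
5: · MOVMI
6: ✓ CMP  NZCV=1000
7: · MOVGT
8: ✓ ADDLE  r2←0xec
9: ✓ MOVCC  r2←0xc2

VAL = 0xaa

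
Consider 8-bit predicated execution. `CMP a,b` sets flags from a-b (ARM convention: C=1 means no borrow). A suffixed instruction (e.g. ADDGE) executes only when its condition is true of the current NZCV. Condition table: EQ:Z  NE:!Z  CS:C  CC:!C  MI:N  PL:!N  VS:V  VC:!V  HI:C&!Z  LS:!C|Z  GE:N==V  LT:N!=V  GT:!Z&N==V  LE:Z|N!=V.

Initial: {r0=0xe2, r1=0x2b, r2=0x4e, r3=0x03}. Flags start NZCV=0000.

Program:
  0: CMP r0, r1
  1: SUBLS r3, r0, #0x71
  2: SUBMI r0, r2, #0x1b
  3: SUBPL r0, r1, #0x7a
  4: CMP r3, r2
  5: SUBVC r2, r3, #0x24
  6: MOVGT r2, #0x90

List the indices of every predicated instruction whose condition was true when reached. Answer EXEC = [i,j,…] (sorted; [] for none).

0: ✓ CMP  NZCV=1010
1: · SUBLS
2: ✓ SUBMI  r0←0x33
3: · SUBPL
4: ✓ CMP  NZCV=1000
5: ✓ SUBVC  r2←0xdf
6: · MOVGT

EXEC = [2,5]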